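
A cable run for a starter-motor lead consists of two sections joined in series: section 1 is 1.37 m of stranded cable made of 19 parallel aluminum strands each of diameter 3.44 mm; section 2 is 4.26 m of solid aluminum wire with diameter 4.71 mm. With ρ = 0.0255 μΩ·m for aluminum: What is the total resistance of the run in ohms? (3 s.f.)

0.00643 Ω

ρ = 0.0255 μΩ·m = 2.55×10^-8 Ω·m
Section 1: A_strand = π(1.7200e-03)² = 9.294e-06 m²; R₁ = ρL/(N·A_s) = (2.55×10^-8)(1.37)/(19×9.294e-06) = 1.978×10^-4 Ω
Section 2: A = π(d/2)² = π(2.3550e-03 m)² = 1.742e-05 m²
R₂ = (2.55×10^-8)(4.26)/(1.742e-05) = 0.006235 Ω
R = R₁ + R₂ = 0.00643 Ω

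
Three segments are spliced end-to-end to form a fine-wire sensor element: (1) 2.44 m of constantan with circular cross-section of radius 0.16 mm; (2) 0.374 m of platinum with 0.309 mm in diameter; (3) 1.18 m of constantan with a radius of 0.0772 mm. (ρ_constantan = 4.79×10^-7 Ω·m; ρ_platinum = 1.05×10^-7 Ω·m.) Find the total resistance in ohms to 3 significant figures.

Seg 1: A = πr² = π(1.6000e-04 m)² = 8.042e-08 m²
R_1 = (4.79×10^-7)(2.44)/(8.042e-08) = 14.53 Ω
Seg 2: A = π(d/2)² = π(1.5450e-04 m)² = 7.499e-08 m²
R_2 = (1.05×10^-7)(0.374)/(7.499e-08) = 0.5237 Ω
Seg 3: A = πr² = π(7.7200e-05 m)² = 1.872e-08 m²
R_3 = (4.79×10^-7)(1.18)/(1.872e-08) = 30.19 Ω
R_total = R_1 + R_2 + R_3 = 45.2 Ω

45.2 Ω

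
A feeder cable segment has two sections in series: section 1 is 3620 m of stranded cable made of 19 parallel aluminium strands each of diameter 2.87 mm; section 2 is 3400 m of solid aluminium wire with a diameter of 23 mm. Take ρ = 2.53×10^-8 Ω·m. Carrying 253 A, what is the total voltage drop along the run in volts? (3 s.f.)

Section 1: A_strand = π(1.4350e-03)² = 6.469e-06 m²; R₁ = ρL/(N·A_s) = (2.53×10^-8)(3620)/(19×6.469e-06) = 0.7451 Ω
Section 2: A = π(d/2)² = π(1.1500e-02 m)² = 4.155e-04 m²
R₂ = (2.53×10^-8)(3400)/(4.155e-04) = 0.207 Ω
R = R₁ + R₂ = 0.9522 Ω
V = IR = 253 × 0.9522 = 241 V

241 V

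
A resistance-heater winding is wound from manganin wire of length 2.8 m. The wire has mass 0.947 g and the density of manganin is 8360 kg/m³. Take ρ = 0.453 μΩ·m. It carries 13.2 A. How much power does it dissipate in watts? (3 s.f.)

ρ = 0.453 μΩ·m = 4.53×10^-7 Ω·m
A = m/(density·L) = 9.470×10^-4/(8360×2.8) = 4.0456e-08 m²
R = ρL/A = (4.53×10^-7)(2.8)/(4.0456e-08) = 31.35 Ω
P = I²R = (13.2)² × 31.35 = 5460 W

5460 W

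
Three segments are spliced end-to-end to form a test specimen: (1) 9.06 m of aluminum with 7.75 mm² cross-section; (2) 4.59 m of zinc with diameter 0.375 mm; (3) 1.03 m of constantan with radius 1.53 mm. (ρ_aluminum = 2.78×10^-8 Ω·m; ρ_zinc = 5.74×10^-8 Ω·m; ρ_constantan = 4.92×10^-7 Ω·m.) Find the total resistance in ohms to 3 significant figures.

2.49 Ω

Seg 1: A = 7.75 mm² = 7.750e-06 m²
R_1 = (2.78×10^-8)(9.06)/(7.750e-06) = 0.0325 Ω
Seg 2: A = π(d/2)² = π(1.8750e-04 m)² = 1.104e-07 m²
R_2 = (5.74×10^-8)(4.59)/(1.104e-07) = 2.385 Ω
Seg 3: A = πr² = π(1.5300e-03 m)² = 7.354e-06 m²
R_3 = (4.92×10^-7)(1.03)/(7.354e-06) = 0.06891 Ω
R_total = R_1 + R_2 + R_3 = 2.49 Ω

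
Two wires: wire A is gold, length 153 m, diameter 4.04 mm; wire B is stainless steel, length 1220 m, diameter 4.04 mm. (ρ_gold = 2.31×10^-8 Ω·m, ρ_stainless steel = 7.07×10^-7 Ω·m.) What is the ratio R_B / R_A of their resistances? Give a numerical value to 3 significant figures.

244

R ∝ ρL/d², so R_B/R_A = (ρ_B/ρ_A) × (L_B/L_A)
= (7.07×10^-7/2.31×10^-8) × (1220/153) = 244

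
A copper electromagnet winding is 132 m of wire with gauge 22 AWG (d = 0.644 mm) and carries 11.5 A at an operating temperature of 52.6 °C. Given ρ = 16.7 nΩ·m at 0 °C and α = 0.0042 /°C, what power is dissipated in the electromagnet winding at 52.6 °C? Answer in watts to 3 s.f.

ρ = 16.7 nΩ·m = 1.67×10^-8 Ω·m
A = π(0.644/2 mm)² = π(3.2200e-04 m)² = 3.257e-07 m²
R₍0₎ = ρL/A = (1.67×10^-8)(132)/(3.257e-07) = 6.768 Ω
R₍52.6₎ = R₍0₎(1 + αΔT) = 6.768 × (1 + 0.0042×52.6) = 8.263 Ω
P = I²R = (11.5)² × 8.263 = 1090 W

1090 W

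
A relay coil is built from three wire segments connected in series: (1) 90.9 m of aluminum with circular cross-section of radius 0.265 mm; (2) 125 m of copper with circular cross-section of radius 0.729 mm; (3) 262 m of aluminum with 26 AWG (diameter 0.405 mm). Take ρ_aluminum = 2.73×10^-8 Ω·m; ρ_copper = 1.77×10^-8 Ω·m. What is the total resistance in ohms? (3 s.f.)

68.1 Ω

Seg 1: A = πr² = π(2.6500e-04 m)² = 2.206e-07 m²
R_1 = (2.73×10^-8)(90.9)/(2.206e-07) = 11.25 Ω
Seg 2: A = πr² = π(7.2900e-04 m)² = 1.670e-06 m²
R_2 = (1.77×10^-8)(125)/(1.670e-06) = 1.325 Ω
Seg 3: A = π(0.405/2 mm)² = π(2.0250e-04 m)² = 1.288e-07 m²
R_3 = (2.73×10^-8)(262)/(1.288e-07) = 55.52 Ω
R_total = R_1 + R_2 + R_3 = 68.1 Ω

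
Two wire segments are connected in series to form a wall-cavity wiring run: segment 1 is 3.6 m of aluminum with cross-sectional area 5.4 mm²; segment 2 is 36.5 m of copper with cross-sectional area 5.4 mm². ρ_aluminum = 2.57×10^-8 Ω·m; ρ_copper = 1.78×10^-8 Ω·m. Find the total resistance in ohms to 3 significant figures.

0.137 Ω

Segment 1: A = 5.4 mm² = 5.400e-06 m²
R₁ = ρL/A = (2.57×10^-8)(3.6)/(5.400e-06) = 0.01713 Ω
R₂ = (1.78×10^-8)(36.5)/(5.400e-06) = 0.1203 Ω
R = R₁ + R₂ = 0.137 Ω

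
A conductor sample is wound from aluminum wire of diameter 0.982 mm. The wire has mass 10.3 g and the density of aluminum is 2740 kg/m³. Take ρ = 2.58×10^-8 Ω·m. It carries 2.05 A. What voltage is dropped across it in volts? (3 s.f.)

0.347 V

A = π(d/2)² = π(4.9100e-04 m)² = 7.5738e-07 m²
L = m/(density·A) = 0.0103/(2740×7.5738e-07) = 4.963 m
R = ρL/A = (2.58×10^-8)(4.963)/(7.5738e-07) = 0.1691 Ω
V = IR = 2.05 × 0.1691 = 0.347 V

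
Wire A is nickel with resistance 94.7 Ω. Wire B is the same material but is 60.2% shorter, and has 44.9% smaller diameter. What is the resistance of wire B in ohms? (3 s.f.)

124 Ω

R ∝ L/d², so R_B/R_A = (1 − 60.2/100) × (1 − 44.9/100)⁻²
= 0.398 × 3.294 = 1.311
R_B = 1.311 × 94.7 = 124 Ω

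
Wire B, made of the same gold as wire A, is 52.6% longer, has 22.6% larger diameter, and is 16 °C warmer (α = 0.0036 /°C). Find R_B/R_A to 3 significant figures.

R ∝ ρL/d² with ρ ∝ (1+αΔT), so R_B/R_A = (1 + 52.6/100) × (1 + 22.6/100)⁻² × (1 + 0.0036×16)
= 1.526 × 0.6653 × 1.058 = 1.07

1.07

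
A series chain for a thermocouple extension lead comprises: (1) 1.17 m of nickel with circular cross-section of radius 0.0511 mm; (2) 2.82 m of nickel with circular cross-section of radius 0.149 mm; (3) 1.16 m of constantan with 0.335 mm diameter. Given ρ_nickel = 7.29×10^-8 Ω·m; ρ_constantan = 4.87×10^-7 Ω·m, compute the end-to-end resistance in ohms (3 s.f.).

19.8 Ω

Seg 1: A = πr² = π(5.1100e-05 m)² = 8.203e-09 m²
R_1 = (7.29×10^-8)(1.17)/(8.203e-09) = 10.4 Ω
Seg 2: A = πr² = π(1.4900e-04 m)² = 6.975e-08 m²
R_2 = (7.29×10^-8)(2.82)/(6.975e-08) = 2.948 Ω
Seg 3: A = π(d/2)² = π(1.6750e-04 m)² = 8.814e-08 m²
R_3 = (4.87×10^-7)(1.16)/(8.814e-08) = 6.409 Ω
R_total = R_1 + R_2 + R_3 = 19.8 Ω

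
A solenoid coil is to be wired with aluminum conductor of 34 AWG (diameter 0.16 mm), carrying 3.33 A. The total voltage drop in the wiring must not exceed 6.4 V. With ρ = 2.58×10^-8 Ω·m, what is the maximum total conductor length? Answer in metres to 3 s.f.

1.50 m

A = π(0.16/2 mm)² = π(8.0000e-05 m)² = 2.011e-08 m²
L_max = V_max·A/(1·ρI) = (6.4)(2.011e-08)/(2.58×10^-8×3.33) = 1.50 m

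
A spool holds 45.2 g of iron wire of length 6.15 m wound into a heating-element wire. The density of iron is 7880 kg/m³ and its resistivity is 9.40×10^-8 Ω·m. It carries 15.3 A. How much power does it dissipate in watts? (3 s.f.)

145 W

A = m/(density·L) = 0.0452/(7880×6.15) = 9.3269e-07 m²
R = ρL/A = (9.40×10^-8)(6.15)/(9.3269e-07) = 0.6198 Ω
P = I²R = (15.3)² × 0.6198 = 145 W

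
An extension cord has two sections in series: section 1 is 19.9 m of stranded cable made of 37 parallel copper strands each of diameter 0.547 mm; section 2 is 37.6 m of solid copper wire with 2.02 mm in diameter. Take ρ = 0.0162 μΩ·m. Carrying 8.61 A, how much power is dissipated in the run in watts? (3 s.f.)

16.8 W

ρ = 0.0162 μΩ·m = 1.62×10^-8 Ω·m
Section 1: A_strand = π(2.7350e-04)² = 2.350e-07 m²; R₁ = ρL/(N·A_s) = (1.62×10^-8)(19.9)/(37×2.350e-07) = 0.03708 Ω
Section 2: A = π(d/2)² = π(1.0100e-03 m)² = 3.205e-06 m²
R₂ = (1.62×10^-8)(37.6)/(3.205e-06) = 0.1901 Ω
R = R₁ + R₂ = 0.2271 Ω
P = I²R = (8.61)² × 0.2271 = 16.8 W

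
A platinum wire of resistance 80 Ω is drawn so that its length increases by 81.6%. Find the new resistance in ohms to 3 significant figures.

k = 1 + 81.6/100 = 1.816; volume constant ⇒ A' = A/k, so R' = k²R.
R' = 3.298 × 80 = 264 Ω

264 Ω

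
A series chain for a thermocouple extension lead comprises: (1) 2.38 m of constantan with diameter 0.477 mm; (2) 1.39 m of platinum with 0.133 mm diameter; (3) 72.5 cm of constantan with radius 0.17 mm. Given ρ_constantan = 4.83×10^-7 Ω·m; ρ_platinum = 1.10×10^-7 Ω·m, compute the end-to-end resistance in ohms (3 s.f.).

Seg 1: A = π(d/2)² = π(2.3850e-04 m)² = 1.787e-07 m²
R_1 = (4.83×10^-7)(2.38)/(1.787e-07) = 6.433 Ω
Seg 2: A = π(d/2)² = π(6.6500e-05 m)² = 1.389e-08 m²
R_2 = (1.10×10^-7)(1.39)/(1.389e-08) = 11.01 Ω
Seg 3: A = πr² = π(1.7000e-04 m)² = 9.079e-08 m²
R_3 = (4.83×10^-7)(0.725)/(9.079e-08) = 3.857 Ω
R_total = R_1 + R_2 + R_3 = 21.3 Ω

21.3 Ω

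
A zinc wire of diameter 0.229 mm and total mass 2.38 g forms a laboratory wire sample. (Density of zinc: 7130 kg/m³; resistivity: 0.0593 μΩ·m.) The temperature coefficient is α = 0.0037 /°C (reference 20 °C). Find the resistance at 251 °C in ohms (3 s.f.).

21.6 Ω

ρ = 0.0593 μΩ·m = 5.93×10^-8 Ω·m
A = π(d/2)² = π(1.1450e-04 m)² = 4.1187e-08 m²
L = m/(density·A) = 0.00238/(7130×4.1187e-08) = 8.105 m
R = ρL/A = (5.93×10^-8)(8.105)/(4.1187e-08) = 11.67 Ω
R(251 °C) = 11.67 × (1 + 0.0037×231) = 21.6 Ω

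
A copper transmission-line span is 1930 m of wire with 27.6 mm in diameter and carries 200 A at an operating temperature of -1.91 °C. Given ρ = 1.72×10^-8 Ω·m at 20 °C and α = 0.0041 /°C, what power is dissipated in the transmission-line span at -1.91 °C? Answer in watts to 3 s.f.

A = π(d/2)² = π(1.3800e-02 m)² = 5.983e-04 m²
R₍20₎ = ρL/A = (1.72×10^-8)(1930)/(5.983e-04) = 0.05549 Ω
R₍-1.91₎ = R₍20₎(1 + αΔT) = 0.05549 × (1 + 0.0041×-21.9) = 0.0505 Ω
P = I²R = (200)² × 0.0505 = 2020 W

2020 W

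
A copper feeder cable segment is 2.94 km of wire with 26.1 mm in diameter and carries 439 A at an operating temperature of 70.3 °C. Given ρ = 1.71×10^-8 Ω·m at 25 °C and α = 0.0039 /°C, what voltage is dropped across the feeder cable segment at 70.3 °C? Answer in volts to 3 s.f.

48.5 V

A = π(d/2)² = π(1.3050e-02 m)² = 5.350e-04 m²
R₍25₎ = ρL/A = (1.71×10^-8)(2940)/(5.350e-04) = 0.09397 Ω
R₍70.3₎ = R₍25₎(1 + αΔT) = 0.09397 × (1 + 0.0039×45.3) = 0.1106 Ω
V = IR = 439 × 0.1106 = 48.5 V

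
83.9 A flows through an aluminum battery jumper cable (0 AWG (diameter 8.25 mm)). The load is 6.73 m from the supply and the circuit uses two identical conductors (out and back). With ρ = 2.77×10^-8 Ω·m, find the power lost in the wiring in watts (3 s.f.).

49.1 W

A = π(8.25/2 mm)² = π(4.1250e-03 m)² = 5.346e-05 m²
Total conductor length (both ways) L = 2 × 6.73 = 13.46 m
R = ρL/A = (2.77×10^-8)(13.46)/(5.346e-05) = 0.006975 Ω
P = I²R = (83.9)² × 0.006975 = 49.1 W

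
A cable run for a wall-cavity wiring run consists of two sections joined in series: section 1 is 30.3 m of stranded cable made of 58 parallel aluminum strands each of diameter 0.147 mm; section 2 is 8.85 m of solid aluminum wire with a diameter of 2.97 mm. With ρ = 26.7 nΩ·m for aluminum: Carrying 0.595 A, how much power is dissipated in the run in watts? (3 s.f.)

ρ = 26.7 nΩ·m = 2.67×10^-8 Ω·m
Section 1: A_strand = π(7.3500e-05)² = 1.697e-08 m²; R₁ = ρL/(N·A_s) = (2.67×10^-8)(30.3)/(58×1.697e-08) = 0.8219 Ω
Section 2: A = π(d/2)² = π(1.4850e-03 m)² = 6.928e-06 m²
R₂ = (2.67×10^-8)(8.85)/(6.928e-06) = 0.03411 Ω
R = R₁ + R₂ = 0.856 Ω
P = I²R = (0.595)² × 0.856 = 0.303 W

0.303 W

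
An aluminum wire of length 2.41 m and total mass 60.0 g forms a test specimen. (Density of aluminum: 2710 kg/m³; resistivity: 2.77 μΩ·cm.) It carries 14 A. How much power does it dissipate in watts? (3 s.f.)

1.42 W

ρ = 2.77 μΩ·cm = 2.77×10^-8 Ω·m
A = m/(density·L) = 0.06/(2710×2.41) = 9.1868e-06 m²
R = ρL/A = (2.77×10^-8)(2.41)/(9.1868e-06) = 0.007267 Ω
P = I²R = (14)² × 0.007267 = 1.42 W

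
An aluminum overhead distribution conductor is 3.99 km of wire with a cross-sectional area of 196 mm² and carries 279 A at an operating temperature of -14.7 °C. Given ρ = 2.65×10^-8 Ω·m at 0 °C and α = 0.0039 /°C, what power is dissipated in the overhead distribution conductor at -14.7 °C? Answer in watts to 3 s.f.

39600 W

A = 196 mm² = 1.960e-04 m²
R₍0₎ = ρL/A = (2.65×10^-8)(3990)/(1.960e-04) = 0.5395 Ω
R₍-14.7₎ = R₍0₎(1 + αΔT) = 0.5395 × (1 + 0.0039×-14.7) = 0.5085 Ω
P = I²R = (279)² × 0.5085 = 39600 W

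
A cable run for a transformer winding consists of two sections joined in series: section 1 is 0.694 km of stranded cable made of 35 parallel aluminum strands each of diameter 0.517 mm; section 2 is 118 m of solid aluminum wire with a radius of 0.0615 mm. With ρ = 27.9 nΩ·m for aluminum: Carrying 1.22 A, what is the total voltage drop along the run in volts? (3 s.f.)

ρ = 27.9 nΩ·m = 2.79×10^-8 Ω·m
Section 1: A_strand = π(2.5850e-04)² = 2.099e-07 m²; R₁ = ρL/(N·A_s) = (2.79×10^-8)(694)/(35×2.099e-07) = 2.635 Ω
Section 2: A = πr² = π(6.1500e-05 m)² = 1.188e-08 m²
R₂ = (2.79×10^-8)(118)/(1.188e-08) = 277.1 Ω
R = R₁ + R₂ = 279.7 Ω
V = IR = 1.22 × 279.7 = 341 V

341 V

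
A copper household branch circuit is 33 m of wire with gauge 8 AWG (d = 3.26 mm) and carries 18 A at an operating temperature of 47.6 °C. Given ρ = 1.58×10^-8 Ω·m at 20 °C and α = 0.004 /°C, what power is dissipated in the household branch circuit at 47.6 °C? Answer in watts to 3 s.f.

22.5 W

A = π(3.26/2 mm)² = π(1.6300e-03 m)² = 8.347e-06 m²
R₍20₎ = ρL/A = (1.58×10^-8)(33)/(8.347e-06) = 0.06247 Ω
R₍47.6₎ = R₍20₎(1 + αΔT) = 0.06247 × (1 + 0.004×27.6) = 0.06936 Ω
P = I²R = (18)² × 0.06936 = 22.5 W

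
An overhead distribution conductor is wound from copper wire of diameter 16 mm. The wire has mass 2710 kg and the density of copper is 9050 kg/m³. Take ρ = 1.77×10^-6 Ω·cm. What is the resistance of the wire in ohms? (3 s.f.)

0.131 Ω

ρ = 1.77×10^-6 Ω·cm = 1.77×10^-8 Ω·m
A = π(d/2)² = π(8.0000e-03 m)² = 2.0106e-04 m²
L = m/(density·A) = 2710/(9050×2.0106e-04) = 1489 m
R = ρL/A = (1.77×10^-8)(1489)/(2.0106e-04) = 0.131 Ω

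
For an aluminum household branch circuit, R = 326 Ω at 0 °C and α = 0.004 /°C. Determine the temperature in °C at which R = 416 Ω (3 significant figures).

R = R₀(1 + α(T − T₀)) ⇒ T = T₀ + (R/R₀ − 1)/α
T = 0 + (416/326 − 1)/0.004 = 0 + (0.2761)/0.004 = 69.0 °C

69.0 °C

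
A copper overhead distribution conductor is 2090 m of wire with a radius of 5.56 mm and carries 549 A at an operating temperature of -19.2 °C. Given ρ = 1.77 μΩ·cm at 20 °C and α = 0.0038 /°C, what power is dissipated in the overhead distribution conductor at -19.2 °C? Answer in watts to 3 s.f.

97700 W

ρ = 1.77 μΩ·cm = 1.77×10^-8 Ω·m
A = πr² = π(5.5600e-03 m)² = 9.712e-05 m²
R₍20₎ = ρL/A = (1.77×10^-8)(2090)/(9.712e-05) = 0.3809 Ω
R₍-19.2₎ = R₍20₎(1 + αΔT) = 0.3809 × (1 + 0.0038×-39.2) = 0.3242 Ω
P = I²R = (549)² × 0.3242 = 97700 W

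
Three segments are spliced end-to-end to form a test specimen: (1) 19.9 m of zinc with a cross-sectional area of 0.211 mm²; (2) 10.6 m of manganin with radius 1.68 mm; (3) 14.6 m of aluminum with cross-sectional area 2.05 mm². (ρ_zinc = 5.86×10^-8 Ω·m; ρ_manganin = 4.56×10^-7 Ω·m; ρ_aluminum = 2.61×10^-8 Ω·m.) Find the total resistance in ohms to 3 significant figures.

Seg 1: A = 0.211 mm² = 2.110e-07 m²
R_1 = (5.86×10^-8)(19.9)/(2.110e-07) = 5.527 Ω
Seg 2: A = πr² = π(1.6800e-03 m)² = 8.867e-06 m²
R_2 = (4.56×10^-7)(10.6)/(8.867e-06) = 0.5451 Ω
Seg 3: A = 2.05 mm² = 2.050e-06 m²
R_3 = (2.61×10^-8)(14.6)/(2.050e-06) = 0.1859 Ω
R_total = R_1 + R_2 + R_3 = 6.26 Ω

6.26 Ω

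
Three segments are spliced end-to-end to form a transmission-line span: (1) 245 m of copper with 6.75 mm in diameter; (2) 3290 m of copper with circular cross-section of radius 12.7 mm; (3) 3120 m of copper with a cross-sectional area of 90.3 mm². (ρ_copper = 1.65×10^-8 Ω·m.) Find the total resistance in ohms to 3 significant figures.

0.790 Ω

Seg 1: A = π(d/2)² = π(3.3750e-03 m)² = 3.578e-05 m²
R_1 = (1.65×10^-8)(245)/(3.578e-05) = 0.113 Ω
Seg 2: A = πr² = π(1.2700e-02 m)² = 5.067e-04 m²
R_2 = (1.65×10^-8)(3290)/(5.067e-04) = 0.1071 Ω
Seg 3: A = 90.3 mm² = 9.030e-05 m²
R_3 = (1.65×10^-8)(3120)/(9.030e-05) = 0.5701 Ω
R_total = R_1 + R_2 + R_3 = 0.790 Ω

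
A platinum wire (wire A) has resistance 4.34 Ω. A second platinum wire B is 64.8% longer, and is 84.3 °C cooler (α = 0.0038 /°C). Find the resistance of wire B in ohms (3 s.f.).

R ∝ ρL/d² with ρ ∝ (1+αΔT), so R_B/R_A = (1 + 64.8/100) × (1 − 0.0038×84.3)
= 1.648 × 0.6797 = 1.12
R_B = 1.12 × 4.34 = 4.86 Ω

4.86 Ω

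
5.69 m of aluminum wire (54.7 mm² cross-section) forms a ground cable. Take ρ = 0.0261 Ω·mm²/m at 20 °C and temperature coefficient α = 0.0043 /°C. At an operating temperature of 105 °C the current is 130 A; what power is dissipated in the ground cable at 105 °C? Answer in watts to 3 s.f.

ρ = 0.0261 Ω·mm²/m = 2.61×10^-8 Ω·m
A = 54.7 mm² = 5.470e-05 m²
R₍20₎ = ρL/A = (2.61×10^-8)(5.69)/(5.470e-05) = 0.002715 Ω
R₍105₎ = R₍20₎(1 + αΔT) = 0.002715 × (1 + 0.0043×85) = 0.003707 Ω
P = I²R = (130)² × 0.003707 = 62.7 W

62.7 W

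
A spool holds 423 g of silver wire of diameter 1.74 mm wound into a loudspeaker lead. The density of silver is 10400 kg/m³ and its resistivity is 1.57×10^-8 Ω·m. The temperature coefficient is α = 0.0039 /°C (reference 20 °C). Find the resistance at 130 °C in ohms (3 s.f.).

A = π(d/2)² = π(8.7000e-04 m)² = 2.3779e-06 m²
L = m/(density·A) = 0.423/(10400×2.3779e-06) = 17.1 m
R = ρL/A = (1.57×10^-8)(17.1)/(2.3779e-06) = 0.1129 Ω
R(130 °C) = 0.1129 × (1 + 0.0039×110) = 0.161 Ω

0.161 Ω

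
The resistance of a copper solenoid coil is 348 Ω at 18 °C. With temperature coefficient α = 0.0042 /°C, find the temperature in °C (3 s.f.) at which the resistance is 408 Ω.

59.1 °C

R = R₀(1 + α(T − T₀)) ⇒ T = T₀ + (R/R₀ − 1)/α
T = 18 + (408/348 − 1)/0.0042 = 18 + (0.1724)/0.0042 = 59.1 °C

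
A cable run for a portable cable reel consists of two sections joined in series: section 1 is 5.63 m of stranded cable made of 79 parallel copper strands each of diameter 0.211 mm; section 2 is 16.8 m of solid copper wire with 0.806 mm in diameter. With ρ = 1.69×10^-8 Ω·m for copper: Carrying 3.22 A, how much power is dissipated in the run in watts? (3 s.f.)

6.13 W

Section 1: A_strand = π(1.0550e-04)² = 3.497e-08 m²; R₁ = ρL/(N·A_s) = (1.69×10^-8)(5.63)/(79×3.497e-08) = 0.03444 Ω
Section 2: A = π(d/2)² = π(4.0300e-04 m)² = 5.102e-07 m²
R₂ = (1.69×10^-8)(16.8)/(5.102e-07) = 0.5565 Ω
R = R₁ + R₂ = 0.5909 Ω
P = I²R = (3.22)² × 0.5909 = 6.13 W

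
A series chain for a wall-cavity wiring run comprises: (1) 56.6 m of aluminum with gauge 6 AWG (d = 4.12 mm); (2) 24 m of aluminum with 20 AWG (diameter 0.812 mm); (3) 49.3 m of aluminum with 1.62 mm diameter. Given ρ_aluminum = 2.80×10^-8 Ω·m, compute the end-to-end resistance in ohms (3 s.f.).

Seg 1: A = π(4.12/2 mm)² = π(2.0600e-03 m)² = 1.333e-05 m²
R_1 = (2.80×10^-8)(56.6)/(1.333e-05) = 0.1189 Ω
Seg 2: A = π(0.812/2 mm)² = π(4.0600e-04 m)² = 5.178e-07 m²
R_2 = (2.80×10^-8)(24)/(5.178e-07) = 1.298 Ω
Seg 3: A = π(d/2)² = π(8.1000e-04 m)² = 2.061e-06 m²
R_3 = (2.80×10^-8)(49.3)/(2.061e-06) = 0.6697 Ω
R_total = R_1 + R_2 + R_3 = 2.09 Ω

2.09 Ω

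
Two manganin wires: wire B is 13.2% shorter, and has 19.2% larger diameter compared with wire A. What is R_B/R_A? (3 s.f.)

R ∝ L/d², so R_B/R_A = (1 − 13.2/100) × (1 + 19.2/100)⁻²
= 0.868 × 0.7038 = 0.611

0.611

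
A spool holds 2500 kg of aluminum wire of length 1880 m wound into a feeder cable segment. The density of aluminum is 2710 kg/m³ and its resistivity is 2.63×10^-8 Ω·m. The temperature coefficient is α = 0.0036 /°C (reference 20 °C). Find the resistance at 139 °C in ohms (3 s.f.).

A = m/(density·L) = 2500/(2710×1880) = 4.9070e-04 m²
R = ρL/A = (2.63×10^-8)(1880)/(4.9070e-04) = 0.1008 Ω
R(139 °C) = 0.1008 × (1 + 0.0036×119) = 0.144 Ω

0.144 Ω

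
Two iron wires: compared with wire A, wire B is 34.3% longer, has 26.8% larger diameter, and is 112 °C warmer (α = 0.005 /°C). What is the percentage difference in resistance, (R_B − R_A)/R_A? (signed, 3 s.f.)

30.3%

R ∝ ρL/d² with ρ ∝ (1+αΔT), so R_B/R_A = (1 + 34.3/100) × (1 + 26.8/100)⁻² × (1 + 0.005×112)
= 1.343 × 0.622 × 1.56 = 1.303
(R_B − R_A)/R_A = 1.303 − 1 = 30.3%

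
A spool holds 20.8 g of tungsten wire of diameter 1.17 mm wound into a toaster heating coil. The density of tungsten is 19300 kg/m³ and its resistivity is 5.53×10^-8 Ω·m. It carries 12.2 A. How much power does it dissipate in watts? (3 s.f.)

A = π(d/2)² = π(5.8500e-04 m)² = 1.0751e-06 m²
L = m/(density·A) = 0.0208/(19300×1.0751e-06) = 1.002 m
R = ρL/A = (5.53×10^-8)(1.002)/(1.0751e-06) = 0.05156 Ω
P = I²R = (12.2)² × 0.05156 = 7.67 W

7.67 W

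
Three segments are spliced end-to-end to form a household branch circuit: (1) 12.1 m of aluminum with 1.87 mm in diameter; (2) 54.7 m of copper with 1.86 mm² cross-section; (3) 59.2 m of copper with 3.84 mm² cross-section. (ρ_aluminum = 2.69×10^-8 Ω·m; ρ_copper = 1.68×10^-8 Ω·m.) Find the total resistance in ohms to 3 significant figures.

Seg 1: A = π(d/2)² = π(9.3500e-04 m)² = 2.746e-06 m²
R_1 = (2.69×10^-8)(12.1)/(2.746e-06) = 0.1185 Ω
Seg 2: A = 1.86 mm² = 1.860e-06 m²
R_2 = (1.68×10^-8)(54.7)/(1.860e-06) = 0.4941 Ω
Seg 3: A = 3.84 mm² = 3.840e-06 m²
R_3 = (1.68×10^-8)(59.2)/(3.840e-06) = 0.259 Ω
R_total = R_1 + R_2 + R_3 = 0.872 Ω

0.872 Ω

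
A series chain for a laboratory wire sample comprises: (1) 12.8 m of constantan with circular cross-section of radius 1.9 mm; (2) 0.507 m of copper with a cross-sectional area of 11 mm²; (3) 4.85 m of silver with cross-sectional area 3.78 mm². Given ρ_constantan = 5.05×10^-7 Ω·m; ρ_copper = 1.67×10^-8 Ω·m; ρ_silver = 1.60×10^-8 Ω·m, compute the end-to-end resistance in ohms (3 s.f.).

Seg 1: A = πr² = π(1.9000e-03 m)² = 1.134e-05 m²
R_1 = (5.05×10^-7)(12.8)/(1.134e-05) = 0.57 Ω
Seg 2: A = 11 mm² = 1.100e-05 m²
R_2 = (1.67×10^-8)(0.507)/(1.100e-05) = 7.697×10^-4 Ω
Seg 3: A = 3.78 mm² = 3.780e-06 m²
R_3 = (1.60×10^-8)(4.85)/(3.780e-06) = 0.02053 Ω
R_total = R_1 + R_2 + R_3 = 0.591 Ω

0.591 Ω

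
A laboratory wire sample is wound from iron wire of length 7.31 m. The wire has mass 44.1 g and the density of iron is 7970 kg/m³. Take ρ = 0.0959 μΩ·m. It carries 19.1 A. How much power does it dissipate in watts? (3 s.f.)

338 W

ρ = 0.0959 μΩ·m = 9.59×10^-8 Ω·m
A = m/(density·L) = 0.0441/(7970×7.31) = 7.5694e-07 m²
R = ρL/A = (9.59×10^-8)(7.31)/(7.5694e-07) = 0.9261 Ω
P = I²R = (19.1)² × 0.9261 = 338 W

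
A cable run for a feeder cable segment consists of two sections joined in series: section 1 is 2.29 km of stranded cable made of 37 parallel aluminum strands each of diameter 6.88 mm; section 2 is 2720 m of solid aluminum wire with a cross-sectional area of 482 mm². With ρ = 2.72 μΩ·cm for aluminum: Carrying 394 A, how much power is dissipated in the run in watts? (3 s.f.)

30900 W

ρ = 2.72 μΩ·cm = 2.72×10^-8 Ω·m
Section 1: A_strand = π(3.4400e-03)² = 3.718e-05 m²; R₁ = ρL/(N·A_s) = (2.72×10^-8)(2290)/(37×3.718e-05) = 0.04528 Ω
Section 2: A = 482 mm² = 4.820e-04 m²
R₂ = (2.72×10^-8)(2720)/(4.820e-04) = 0.1535 Ω
R = R₁ + R₂ = 0.1988 Ω
P = I²R = (394)² × 0.1988 = 30900 W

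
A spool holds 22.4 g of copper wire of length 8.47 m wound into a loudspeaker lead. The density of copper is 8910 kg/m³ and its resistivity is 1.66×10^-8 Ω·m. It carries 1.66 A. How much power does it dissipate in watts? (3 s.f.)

A = m/(density·L) = 0.0224/(8910×8.47) = 2.9682e-07 m²
R = ρL/A = (1.66×10^-8)(8.47)/(2.9682e-07) = 0.4737 Ω
P = I²R = (1.66)² × 0.4737 = 1.31 W

1.31 W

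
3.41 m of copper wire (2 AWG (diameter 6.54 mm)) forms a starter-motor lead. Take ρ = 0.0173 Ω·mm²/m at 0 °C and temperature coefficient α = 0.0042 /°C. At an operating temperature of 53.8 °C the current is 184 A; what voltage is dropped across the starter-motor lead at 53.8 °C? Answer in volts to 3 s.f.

0.396 V

ρ = 0.0173 Ω·mm²/m = 1.73×10^-8 Ω·m
A = π(6.54/2 mm)² = π(3.2700e-03 m)² = 3.359e-05 m²
R₍0₎ = ρL/A = (1.73×10^-8)(3.41)/(3.359e-05) = 0.001756 Ω
R₍53.8₎ = R₍0₎(1 + αΔT) = 0.001756 × (1 + 0.0042×53.8) = 0.002153 Ω
V = IR = 184 × 0.002153 = 0.396 V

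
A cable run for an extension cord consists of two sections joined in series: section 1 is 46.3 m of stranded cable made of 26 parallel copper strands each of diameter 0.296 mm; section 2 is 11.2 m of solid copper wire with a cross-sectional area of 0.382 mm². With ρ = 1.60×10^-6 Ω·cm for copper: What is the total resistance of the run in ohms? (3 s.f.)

ρ = 1.60×10^-6 Ω·cm = 1.60×10^-8 Ω·m
Section 1: A_strand = π(1.4800e-04)² = 6.881e-08 m²; R₁ = ρL/(N·A_s) = (1.60×10^-8)(46.3)/(26×6.881e-08) = 0.4141 Ω
Section 2: A = 0.382 mm² = 3.820e-07 m²
R₂ = (1.60×10^-8)(11.2)/(3.820e-07) = 0.4691 Ω
R = R₁ + R₂ = 0.883 Ω

0.883 Ω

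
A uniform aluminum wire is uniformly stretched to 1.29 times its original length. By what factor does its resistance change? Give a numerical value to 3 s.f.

1.66

Volume constant ⇒ A' = A/k with k = 1.29. R' = ρ(kL)/(A/k) = k²R.
Factor = 1.66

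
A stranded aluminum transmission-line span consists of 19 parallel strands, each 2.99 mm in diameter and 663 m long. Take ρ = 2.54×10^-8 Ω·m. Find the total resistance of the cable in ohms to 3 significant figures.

0.126 Ω

A_strand = π(1.4950e-03 m)² = 7.022e-06 m²
R_strand = ρL/A = (2.54×10^-8)(663)/(7.022e-06) = 2.398 Ω
R_total = R_strand/N = 2.398/19 = 0.126 Ω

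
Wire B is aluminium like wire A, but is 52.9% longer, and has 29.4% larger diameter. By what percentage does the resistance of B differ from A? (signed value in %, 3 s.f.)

R ∝ L/d², so R_B/R_A = (1 + 52.9/100) × (1 + 29.4/100)⁻²
= 1.529 × 0.5972 = 0.9131
(R_B − R_A)/R_A = 0.9131 − 1 = -8.69%

-8.69%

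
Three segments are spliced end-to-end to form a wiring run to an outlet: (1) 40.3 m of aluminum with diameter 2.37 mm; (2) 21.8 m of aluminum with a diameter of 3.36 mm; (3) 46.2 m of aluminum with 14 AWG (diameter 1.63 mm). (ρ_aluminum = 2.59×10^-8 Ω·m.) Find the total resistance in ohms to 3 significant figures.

0.874 Ω

Seg 1: A = π(d/2)² = π(1.1850e-03 m)² = 4.412e-06 m²
R_1 = (2.59×10^-8)(40.3)/(4.412e-06) = 0.2366 Ω
Seg 2: A = π(d/2)² = π(1.6800e-03 m)² = 8.867e-06 m²
R_2 = (2.59×10^-8)(21.8)/(8.867e-06) = 0.06368 Ω
Seg 3: A = π(1.63/2 mm)² = π(8.1500e-04 m)² = 2.087e-06 m²
R_3 = (2.59×10^-8)(46.2)/(2.087e-06) = 0.5734 Ω
R_total = R_1 + R_2 + R_3 = 0.874 Ω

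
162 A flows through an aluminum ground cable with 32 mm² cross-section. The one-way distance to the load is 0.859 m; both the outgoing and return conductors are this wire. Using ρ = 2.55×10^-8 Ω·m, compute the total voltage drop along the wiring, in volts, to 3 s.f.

0.222 V

A = 32 mm² = 3.200e-05 m²
Total conductor length (both ways) L = 2 × 0.859 = 1.718 m
R = ρL/A = (2.55×10^-8)(1.718)/(3.200e-05) = 0.001369 Ω
V = IR = 162 × 0.001369 = 0.222 V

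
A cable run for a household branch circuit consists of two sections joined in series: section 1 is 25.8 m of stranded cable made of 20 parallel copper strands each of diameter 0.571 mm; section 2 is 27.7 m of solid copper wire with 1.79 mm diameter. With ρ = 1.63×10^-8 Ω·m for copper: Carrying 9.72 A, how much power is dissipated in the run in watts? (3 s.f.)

Section 1: A_strand = π(2.8550e-04)² = 2.561e-07 m²; R₁ = ρL/(N·A_s) = (1.63×10^-8)(25.8)/(20×2.561e-07) = 0.08211 Ω
Section 2: A = π(d/2)² = π(8.9500e-04 m)² = 2.516e-06 m²
R₂ = (1.63×10^-8)(27.7)/(2.516e-06) = 0.1794 Ω
R = R₁ + R₂ = 0.2615 Ω
P = I²R = (9.72)² × 0.2615 = 24.7 W

24.7 W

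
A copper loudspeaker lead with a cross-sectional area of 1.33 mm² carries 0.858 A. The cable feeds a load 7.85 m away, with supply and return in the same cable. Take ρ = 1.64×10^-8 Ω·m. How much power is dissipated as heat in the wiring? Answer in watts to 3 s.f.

0.143 W

A = 1.33 mm² = 1.330e-06 m²
Total conductor length (both ways) L = 2 × 7.85 = 15.7 m
R = ρL/A = (1.64×10^-8)(15.7)/(1.330e-06) = 0.1936 Ω
P = I²R = (0.858)² × 0.1936 = 0.143 W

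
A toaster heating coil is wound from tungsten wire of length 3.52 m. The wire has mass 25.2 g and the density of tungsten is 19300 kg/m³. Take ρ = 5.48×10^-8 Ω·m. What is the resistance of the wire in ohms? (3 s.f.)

A = m/(density·L) = 0.0252/(19300×3.52) = 3.7094e-07 m²
R = ρL/A = (5.48×10^-8)(3.52)/(3.7094e-07) = 0.520 Ω

0.520 Ω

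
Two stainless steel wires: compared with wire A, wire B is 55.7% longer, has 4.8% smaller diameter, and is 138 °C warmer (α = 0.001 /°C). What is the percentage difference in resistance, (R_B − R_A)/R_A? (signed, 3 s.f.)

R ∝ ρL/d² with ρ ∝ (1+αΔT), so R_B/R_A = (1 + 55.7/100) × (1 − 4.8/100)⁻² × (1 + 0.001×138)
= 1.557 × 1.103 × 1.138 = 1.955
(R_B − R_A)/R_A = 1.955 − 1 = 95.5%

95.5%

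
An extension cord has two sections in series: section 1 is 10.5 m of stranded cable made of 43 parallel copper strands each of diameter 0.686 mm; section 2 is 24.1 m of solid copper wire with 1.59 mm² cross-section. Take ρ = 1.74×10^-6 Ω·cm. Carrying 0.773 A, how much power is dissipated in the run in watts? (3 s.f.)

ρ = 1.74×10^-6 Ω·cm = 1.74×10^-8 Ω·m
Section 1: A_strand = π(3.4300e-04)² = 3.696e-07 m²; R₁ = ρL/(N·A_s) = (1.74×10^-8)(10.5)/(43×3.696e-07) = 0.0115 Ω
Section 2: A = 1.59 mm² = 1.590e-06 m²
R₂ = (1.74×10^-8)(24.1)/(1.590e-06) = 0.2637 Ω
R = R₁ + R₂ = 0.2752 Ω
P = I²R = (0.773)² × 0.2752 = 0.164 W

0.164 W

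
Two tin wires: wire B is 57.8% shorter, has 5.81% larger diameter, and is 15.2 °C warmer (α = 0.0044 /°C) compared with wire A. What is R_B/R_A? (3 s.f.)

R ∝ ρL/d² with ρ ∝ (1+αΔT), so R_B/R_A = (1 − 57.8/100) × (1 + 5.81/100)⁻² × (1 + 0.0044×15.2)
= 0.422 × 0.8932 × 1.067 = 0.402

0.402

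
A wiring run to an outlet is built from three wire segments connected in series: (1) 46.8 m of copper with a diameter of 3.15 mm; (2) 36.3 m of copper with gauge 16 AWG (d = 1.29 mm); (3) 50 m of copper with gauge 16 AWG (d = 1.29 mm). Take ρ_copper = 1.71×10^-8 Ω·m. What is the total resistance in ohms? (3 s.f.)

1.23 Ω

Seg 1: A = π(d/2)² = π(1.5750e-03 m)² = 7.793e-06 m²
R_1 = (1.71×10^-8)(46.8)/(7.793e-06) = 0.1027 Ω
Seg 2: A = π(1.29/2 mm)² = π(6.4500e-04 m)² = 1.307e-06 m²
R_2 = (1.71×10^-8)(36.3)/(1.307e-06) = 0.4749 Ω
Seg 3: A = π(1.29/2 mm)² = π(6.4500e-04 m)² = 1.307e-06 m²
R_3 = (1.71×10^-8)(50)/(1.307e-06) = 0.6542 Ω
R_total = R_1 + R_2 + R_3 = 1.23 Ω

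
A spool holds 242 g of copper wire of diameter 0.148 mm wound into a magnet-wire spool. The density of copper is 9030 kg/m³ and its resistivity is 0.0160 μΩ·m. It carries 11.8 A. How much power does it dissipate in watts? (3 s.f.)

2.02×10^5 W

ρ = 0.0160 μΩ·m = 1.60×10^-8 Ω·m
A = π(d/2)² = π(7.4000e-05 m)² = 1.7203e-08 m²
L = m/(density·A) = 0.242/(9030×1.7203e-08) = 1558 m
R = ρL/A = (1.60×10^-8)(1558)/(1.7203e-08) = 1449 Ω
P = I²R = (11.8)² × 1449 = 2.02×10^5 W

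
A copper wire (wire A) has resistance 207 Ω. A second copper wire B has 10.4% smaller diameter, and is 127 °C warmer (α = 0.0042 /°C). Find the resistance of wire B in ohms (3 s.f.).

395 Ω

R ∝ ρL/d² with ρ ∝ (1+αΔT), so R_B/R_A = (1 − 10.4/100)⁻² × (1 + 0.0042×127)
= 1.246 × 1.533 = 1.91
R_B = 1.91 × 207 = 395 Ω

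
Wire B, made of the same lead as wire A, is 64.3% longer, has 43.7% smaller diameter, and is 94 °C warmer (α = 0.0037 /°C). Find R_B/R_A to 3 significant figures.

6.99

R ∝ ρL/d² with ρ ∝ (1+αΔT), so R_B/R_A = (1 + 64.3/100) × (1 − 43.7/100)⁻² × (1 + 0.0037×94)
= 1.643 × 3.155 × 1.348 = 6.99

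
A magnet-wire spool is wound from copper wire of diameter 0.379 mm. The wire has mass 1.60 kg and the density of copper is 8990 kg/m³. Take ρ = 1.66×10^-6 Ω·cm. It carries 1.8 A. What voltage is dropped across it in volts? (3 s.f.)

ρ = 1.66×10^-6 Ω·cm = 1.66×10^-8 Ω·m
A = π(d/2)² = π(1.8950e-04 m)² = 1.1282e-07 m²
L = m/(density·A) = 1.6/(8990×1.1282e-07) = 1578 m
R = ρL/A = (1.66×10^-8)(1578)/(1.1282e-07) = 232.1 Ω
V = IR = 1.8 × 232.1 = 418 V

418 V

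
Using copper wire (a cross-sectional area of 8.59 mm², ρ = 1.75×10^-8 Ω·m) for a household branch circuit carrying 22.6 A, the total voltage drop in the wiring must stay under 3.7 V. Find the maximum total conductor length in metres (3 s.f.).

80.4 m

A = 8.59 mm² = 8.590e-06 m²
L_max = V_max·A/(1·ρI) = (3.7)(8.590e-06)/(1.75×10^-8×22.6) = 80.4 m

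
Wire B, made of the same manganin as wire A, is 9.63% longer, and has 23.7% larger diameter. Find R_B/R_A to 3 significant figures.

R ∝ L/d², so R_B/R_A = (1 + 9.63/100) × (1 + 23.7/100)⁻²
= 1.096 × 0.6535 = 0.716

0.716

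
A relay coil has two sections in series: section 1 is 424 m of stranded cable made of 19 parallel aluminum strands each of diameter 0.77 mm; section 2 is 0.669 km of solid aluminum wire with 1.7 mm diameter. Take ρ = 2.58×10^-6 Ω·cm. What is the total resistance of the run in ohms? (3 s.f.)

8.84 Ω

ρ = 2.58×10^-6 Ω·cm = 2.58×10^-8 Ω·m
Section 1: A_strand = π(3.8500e-04)² = 4.657e-07 m²; R₁ = ρL/(N·A_s) = (2.58×10^-8)(424)/(19×4.657e-07) = 1.236 Ω
Section 2: A = π(d/2)² = π(8.5000e-04 m)² = 2.270e-06 m²
R₂ = (2.58×10^-8)(669)/(2.270e-06) = 7.604 Ω
R = R₁ + R₂ = 8.84 Ω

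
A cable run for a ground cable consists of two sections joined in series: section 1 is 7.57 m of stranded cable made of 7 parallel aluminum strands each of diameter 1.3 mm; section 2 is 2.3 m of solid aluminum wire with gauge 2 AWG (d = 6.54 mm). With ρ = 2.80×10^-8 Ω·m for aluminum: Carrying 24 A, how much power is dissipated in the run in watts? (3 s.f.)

Section 1: A_strand = π(6.5000e-04)² = 1.327e-06 m²; R₁ = ρL/(N·A_s) = (2.80×10^-8)(7.57)/(7×1.327e-06) = 0.02281 Ω
Section 2: A = π(6.54/2 mm)² = π(3.2700e-03 m)² = 3.359e-05 m²
R₂ = (2.80×10^-8)(2.3)/(3.359e-05) = 0.001917 Ω
R = R₁ + R₂ = 0.02473 Ω
P = I²R = (24)² × 0.02473 = 14.2 W

14.2 W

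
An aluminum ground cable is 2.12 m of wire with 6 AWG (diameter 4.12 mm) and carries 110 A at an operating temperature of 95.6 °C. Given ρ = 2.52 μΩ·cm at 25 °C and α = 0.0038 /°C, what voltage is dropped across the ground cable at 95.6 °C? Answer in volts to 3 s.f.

0.559 V

ρ = 2.52 μΩ·cm = 2.52×10^-8 Ω·m
A = π(4.12/2 mm)² = π(2.0600e-03 m)² = 1.333e-05 m²
R₍25₎ = ρL/A = (2.52×10^-8)(2.12)/(1.333e-05) = 0.004007 Ω
R₍95.6₎ = R₍25₎(1 + αΔT) = 0.004007 × (1 + 0.0038×70.6) = 0.005082 Ω
V = IR = 110 × 0.005082 = 0.559 V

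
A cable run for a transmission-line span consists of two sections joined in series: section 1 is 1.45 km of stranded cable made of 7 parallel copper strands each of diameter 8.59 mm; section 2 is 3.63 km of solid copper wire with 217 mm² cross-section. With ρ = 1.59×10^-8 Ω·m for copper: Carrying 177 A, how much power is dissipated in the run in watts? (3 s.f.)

Section 1: A_strand = π(4.2950e-03)² = 5.795e-05 m²; R₁ = ρL/(N·A_s) = (1.59×10^-8)(1450)/(7×5.795e-05) = 0.05683 Ω
Section 2: A = 217 mm² = 2.170e-04 m²
R₂ = (1.59×10^-8)(3630)/(2.170e-04) = 0.266 Ω
R = R₁ + R₂ = 0.3228 Ω
P = I²R = (177)² × 0.3228 = 10100 W

10100 W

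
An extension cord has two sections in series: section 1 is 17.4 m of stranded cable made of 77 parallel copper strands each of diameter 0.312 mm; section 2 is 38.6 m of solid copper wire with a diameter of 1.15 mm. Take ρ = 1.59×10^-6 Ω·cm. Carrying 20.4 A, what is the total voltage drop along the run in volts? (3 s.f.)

13.0 V

ρ = 1.59×10^-6 Ω·cm = 1.59×10^-8 Ω·m
Section 1: A_strand = π(1.5600e-04)² = 7.645e-08 m²; R₁ = ρL/(N·A_s) = (1.59×10^-8)(17.4)/(77×7.645e-08) = 0.047 Ω
Section 2: A = π(d/2)² = π(5.7500e-04 m)² = 1.039e-06 m²
R₂ = (1.59×10^-8)(38.6)/(1.039e-06) = 0.5909 Ω
R = R₁ + R₂ = 0.6379 Ω
V = IR = 20.4 × 0.6379 = 13.0 V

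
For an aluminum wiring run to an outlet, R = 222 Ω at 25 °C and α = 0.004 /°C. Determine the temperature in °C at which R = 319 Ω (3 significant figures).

134 °C

R = R₀(1 + α(T − T₀)) ⇒ T = T₀ + (R/R₀ − 1)/α
T = 25 + (319/222 − 1)/0.004 = 25 + (0.4369)/0.004 = 134 °C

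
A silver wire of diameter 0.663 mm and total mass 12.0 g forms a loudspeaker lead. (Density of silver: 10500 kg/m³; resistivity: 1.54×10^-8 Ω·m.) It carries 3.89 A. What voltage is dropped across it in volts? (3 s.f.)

0.574 V

A = π(d/2)² = π(3.3150e-04 m)² = 3.4524e-07 m²
L = m/(density·A) = 0.012/(10500×3.4524e-07) = 3.31 m
R = ρL/A = (1.54×10^-8)(3.31)/(3.4524e-07) = 0.1477 Ω
V = IR = 3.89 × 0.1477 = 0.574 V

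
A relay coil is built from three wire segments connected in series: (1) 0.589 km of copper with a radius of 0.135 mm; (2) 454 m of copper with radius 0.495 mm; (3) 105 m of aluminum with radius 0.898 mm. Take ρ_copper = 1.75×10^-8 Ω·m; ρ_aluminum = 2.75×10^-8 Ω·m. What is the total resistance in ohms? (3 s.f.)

191 Ω

Seg 1: A = πr² = π(1.3500e-04 m)² = 5.726e-08 m²
R_1 = (1.75×10^-8)(589)/(5.726e-08) = 180 Ω
Seg 2: A = πr² = π(4.9500e-04 m)² = 7.698e-07 m²
R_2 = (1.75×10^-8)(454)/(7.698e-07) = 10.32 Ω
Seg 3: A = πr² = π(8.9800e-04 m)² = 2.533e-06 m²
R_3 = (2.75×10^-8)(105)/(2.533e-06) = 1.14 Ω
R_total = R_1 + R_2 + R_3 = 191 Ω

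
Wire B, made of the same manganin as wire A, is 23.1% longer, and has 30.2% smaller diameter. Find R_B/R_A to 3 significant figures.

R ∝ L/d², so R_B/R_A = (1 + 23.1/100) × (1 − 30.2/100)⁻²
= 1.231 × 2.053 = 2.53

2.53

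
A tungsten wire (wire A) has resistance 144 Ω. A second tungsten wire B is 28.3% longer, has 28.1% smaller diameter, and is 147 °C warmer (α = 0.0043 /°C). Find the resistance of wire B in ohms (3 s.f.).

583 Ω

R ∝ ρL/d² with ρ ∝ (1+αΔT), so R_B/R_A = (1 + 28.3/100) × (1 − 28.1/100)⁻² × (1 + 0.0043×147)
= 1.283 × 1.934 × 1.632 = 4.051
R_B = 4.051 × 144 = 583 Ω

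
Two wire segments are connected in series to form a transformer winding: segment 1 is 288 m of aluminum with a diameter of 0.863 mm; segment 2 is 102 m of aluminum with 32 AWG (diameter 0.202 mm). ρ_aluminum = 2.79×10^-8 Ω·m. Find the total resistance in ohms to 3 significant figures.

103 Ω

Segment 1: A = π(d/2)² = π(4.3150e-04 m)² = 5.849e-07 m²
R₁ = ρL/A = (2.79×10^-8)(288)/(5.849e-07) = 13.74 Ω
Segment 2: A = π(0.202/2 mm)² = π(1.0100e-04 m)² = 3.205e-08 m²
R₂ = (2.79×10^-8)(102)/(3.205e-08) = 88.8 Ω
R = R₁ + R₂ = 103 Ω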